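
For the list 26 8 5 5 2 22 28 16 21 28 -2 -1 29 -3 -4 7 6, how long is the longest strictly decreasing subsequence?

7

One longest decreasing subsequence is 26, 8, 5, 2, -2, -3, -4 (positions 1,2,3,5,11,14,15), of length 7; no longer one exists.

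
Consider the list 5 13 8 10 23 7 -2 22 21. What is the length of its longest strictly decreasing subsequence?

4

Scanning left to right, the best length ending at each element is: 5→1, 13→1, 8→2, 10→2, 23→1, 7→3, -2→4, 22→2, 21→3.
So the longest decreasing subsequence has length 4, e.g. 13, 8, 7, -2.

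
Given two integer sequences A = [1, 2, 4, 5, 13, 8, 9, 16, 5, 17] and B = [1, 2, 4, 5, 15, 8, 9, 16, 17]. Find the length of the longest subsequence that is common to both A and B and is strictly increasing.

A longest common strictly increasing subsequence is 1, 2, 4, 5, 8, 9, 16, 17 (length 8); it appears in order in both A and B, and no longer such subsequence exists.

8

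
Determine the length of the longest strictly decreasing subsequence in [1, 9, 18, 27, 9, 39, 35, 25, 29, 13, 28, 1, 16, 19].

5

One longest decreasing subsequence is 39, 35, 25, 13, 1 (positions 6,7,8,10,12), of length 5; no longer one exists.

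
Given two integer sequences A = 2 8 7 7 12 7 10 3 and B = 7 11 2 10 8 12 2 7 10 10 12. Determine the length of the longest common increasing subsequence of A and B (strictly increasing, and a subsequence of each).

For each value that appears in both, track the longest common increasing run ending there.
The best achievable length is 3; one witness is 2, 8, 12 (A-positions 1,2,5, B-positions 3,5,6).

3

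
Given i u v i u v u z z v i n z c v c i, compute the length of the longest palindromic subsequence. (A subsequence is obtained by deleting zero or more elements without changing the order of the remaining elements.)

One longest palindromic subsequence is ivivzzvivi (positions 1,3,4,6,8,9,10,11,15,17); it reads the same forward and backward, and the interval DP gives dp[1][17] = 10.

10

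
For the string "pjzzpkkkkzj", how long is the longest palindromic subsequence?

Using dp[i][j] = 2 + dp[i+1][j−1] if the ends match, else max(dp[i+1][j], dp[i][j−1]):
dp[1][11] = 8. A witness is jzkkkkzj at positions 2,3,6,7,8,9,10,11.

8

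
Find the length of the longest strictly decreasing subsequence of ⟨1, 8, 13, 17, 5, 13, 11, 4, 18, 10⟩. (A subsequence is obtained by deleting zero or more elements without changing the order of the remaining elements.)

Let dp[i] be the longest decreasing subsequence ending at position i. Then dp = [1, 1, 1, 1, 2, 2, 3, 4, 1, 4].
The maximum is 4; one witness is 17, 13, 11, 4 at positions 4,6,7,8.

4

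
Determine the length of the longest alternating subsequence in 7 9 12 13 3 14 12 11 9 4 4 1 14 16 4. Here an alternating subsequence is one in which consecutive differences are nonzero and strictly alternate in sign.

Track the best alternating length ending on an up-step vs a down-step at each position: up/down = 1/1, 2/1, 2/1, 2/1, 1/3, 4/1, 4/5, 4/5, 4/5, 4/5, 4/5, 1/5, 6/1, 6/1, 6/7.
The maximum over both is 7; one such subsequence is 7, 9, 3, 14, 12, 14, 4.

7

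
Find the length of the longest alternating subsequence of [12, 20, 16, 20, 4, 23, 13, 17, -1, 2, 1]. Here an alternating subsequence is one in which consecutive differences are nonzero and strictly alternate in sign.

Track the best alternating length ending on an up-step vs a down-step at each position: up/down = 1/1, 2/1, 2/3, 4/1, 1/5, 6/1, 6/7, 8/7, 1/9, 10/9, 10/11.
The maximum over both is 11; one such subsequence is 12, 20, 16, 20, 4, 23, 13, 17, -1, 2, 1.

11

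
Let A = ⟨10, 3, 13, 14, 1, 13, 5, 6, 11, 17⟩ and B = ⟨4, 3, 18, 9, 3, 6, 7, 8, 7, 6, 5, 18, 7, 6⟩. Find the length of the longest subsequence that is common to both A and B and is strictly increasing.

For each value that appears in both, track the longest common increasing run ending there.
The best achievable length is 3; one witness is 3, 5, 6 (A-positions 2,7,8, B-positions 2,11,14).

3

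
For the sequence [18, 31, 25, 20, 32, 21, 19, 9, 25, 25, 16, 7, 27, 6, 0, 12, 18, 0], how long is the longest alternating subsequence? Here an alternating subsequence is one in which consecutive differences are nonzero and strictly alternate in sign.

11

Track the best alternating length ending on an up-step vs a down-step at each position: up/down = 1/1, 2/1, 2/3, 2/3, 4/1, 4/5, 2/5, 1/5, 6/5, 6/5, 6/7, 1/7, 8/5, 1/9, 1/9, 10/9, 10/9, 1/11.
The maximum over both is 11; one such subsequence is 18, 31, 25, 32, 21, 25, 16, 27, 6, 12, 0.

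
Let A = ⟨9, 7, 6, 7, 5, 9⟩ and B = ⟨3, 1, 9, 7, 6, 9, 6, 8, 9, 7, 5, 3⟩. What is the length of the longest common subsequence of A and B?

Backtracking the LCS table gives one alignment: 9 (A1,B3) → 7 (A2,B4) → 6 (A3,B7) → 7 (A4,B10) → 5 (A5,B11).
So the longest common subsequence has length 5.

5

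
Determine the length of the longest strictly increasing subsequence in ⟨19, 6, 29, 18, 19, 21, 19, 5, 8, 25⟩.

5

Let dp[i] be the longest increasing subsequence ending at position i. Then dp = [1, 1, 2, 2, 3, 4, 3, 1, 2, 5].
The maximum is 5; one witness is 6, 18, 19, 21, 25 at positions 2,4,5,6,10.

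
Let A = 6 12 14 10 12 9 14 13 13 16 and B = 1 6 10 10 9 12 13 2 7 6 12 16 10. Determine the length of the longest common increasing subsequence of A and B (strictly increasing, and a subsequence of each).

A longest common strictly increasing subsequence is 6, 10, 12, 13, 16 (length 5); it appears in order in both A and B, and no longer such subsequence exists.

5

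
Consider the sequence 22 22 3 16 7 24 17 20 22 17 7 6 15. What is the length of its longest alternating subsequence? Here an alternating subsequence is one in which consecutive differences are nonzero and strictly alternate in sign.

A longest alternating subsequence is 22, 3, 16, 7, 24, 17, 20, 7, 15 (positions 1,3,4,5,6,7,8,11,13); its 8 consecutive differences strictly alternate in sign, and length 9 is optimal.

9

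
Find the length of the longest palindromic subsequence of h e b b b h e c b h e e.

One longest palindromic subsequence is hebbbeh (positions 1,2,3,4,5,7,10); it reads the same forward and backward, and the interval DP gives dp[1][12] = 7.

7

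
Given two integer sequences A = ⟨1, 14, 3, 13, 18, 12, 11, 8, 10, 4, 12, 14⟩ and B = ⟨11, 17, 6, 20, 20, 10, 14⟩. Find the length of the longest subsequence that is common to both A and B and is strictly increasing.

A longest common strictly increasing subsequence is 11, 14 (length 2); it appears in order in both A and B, and no longer such subsequence exists.

2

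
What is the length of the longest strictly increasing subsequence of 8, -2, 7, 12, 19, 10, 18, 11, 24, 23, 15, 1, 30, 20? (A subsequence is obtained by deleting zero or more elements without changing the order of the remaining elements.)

6

One longest increasing subsequence is -2, 7, 12, 19, 24, 30 (positions 2,3,4,5,9,13), of length 6; no longer one exists.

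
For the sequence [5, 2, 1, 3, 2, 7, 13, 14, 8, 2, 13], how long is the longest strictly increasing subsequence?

5

One longest increasing subsequence is 2, 3, 7, 13, 14 (positions 2,4,6,7,8), of length 5; no longer one exists.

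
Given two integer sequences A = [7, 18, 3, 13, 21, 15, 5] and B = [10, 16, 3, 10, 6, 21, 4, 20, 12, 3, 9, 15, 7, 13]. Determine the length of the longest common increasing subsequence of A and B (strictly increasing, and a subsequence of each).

2

For each value that appears in both, track the longest common increasing run ending there.
The best achievable length is 2; one witness is 3, 21 (A-positions 3,5, B-positions 3,6).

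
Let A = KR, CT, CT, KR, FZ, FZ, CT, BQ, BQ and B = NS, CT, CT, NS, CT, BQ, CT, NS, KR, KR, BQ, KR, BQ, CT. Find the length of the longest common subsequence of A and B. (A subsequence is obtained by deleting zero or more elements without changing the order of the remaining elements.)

A longest common subsequence is CT, CT, KR, BQ, BQ (length 5); the LCS DP confirms no longer common subsequence exists.

5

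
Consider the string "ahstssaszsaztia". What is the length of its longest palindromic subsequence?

9

One longest palindromic subsequence is ataszsata (positions 1,4,7,8,9,10,11,13,15); it reads the same forward and backward, and the interval DP gives dp[1][15] = 9.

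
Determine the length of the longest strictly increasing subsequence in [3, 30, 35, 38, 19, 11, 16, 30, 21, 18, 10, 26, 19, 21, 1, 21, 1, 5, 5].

One longest increasing subsequence is 3, 11, 16, 18, 19, 21 (positions 1,6,7,10,13,14), of length 6; no longer one exists.

6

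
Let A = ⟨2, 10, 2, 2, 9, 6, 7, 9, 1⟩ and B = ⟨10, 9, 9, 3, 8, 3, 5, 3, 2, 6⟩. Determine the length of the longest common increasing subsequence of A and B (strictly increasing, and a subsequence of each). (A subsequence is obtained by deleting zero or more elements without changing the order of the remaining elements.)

2

A longest common strictly increasing subsequence is 2, 6 (length 2); it appears in order in both A and B, and no longer such subsequence exists.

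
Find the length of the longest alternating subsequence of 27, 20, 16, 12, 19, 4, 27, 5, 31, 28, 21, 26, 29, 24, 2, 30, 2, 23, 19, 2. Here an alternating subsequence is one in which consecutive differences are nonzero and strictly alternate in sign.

14

Track the best alternating length ending on an up-step vs a down-step at each position: up/down = 1/1, 1/2, 1/2, 1/2, 3/2, 1/4, 5/1, 5/6, 7/1, 7/8, 7/8, 9/8, 9/8, 9/10, 1/10, 11/8, 1/12, 13/12, 13/14, 1/14.
The maximum over both is 14; one such subsequence is 27, 16, 19, 4, 27, 5, 31, 21, 26, 24, 30, 2, 23, 19.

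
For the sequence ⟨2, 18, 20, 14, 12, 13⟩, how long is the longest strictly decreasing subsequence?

3

Scanning left to right, the best length ending at each element is: 2→1, 18→1, 20→1, 14→2, 12→3, 13→3.
So the longest decreasing subsequence has length 3, e.g. 18, 14, 12.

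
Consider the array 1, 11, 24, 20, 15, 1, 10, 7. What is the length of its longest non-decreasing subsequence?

Scanning left to right, the best length ending at each element is: 1→1, 11→2, 24→3, 20→3, 15→3, 1→2, 10→3, 7→3.
So the longest non-decreasing subsequence has length 3, e.g. 1, 11, 24.

3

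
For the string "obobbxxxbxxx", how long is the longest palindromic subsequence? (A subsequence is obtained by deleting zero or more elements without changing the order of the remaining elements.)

One longest palindromic subsequence is xxxbxxx (positions 6,7,8,9,10,11,12); it reads the same forward and backward, and the interval DP gives dp[1][12] = 7.

7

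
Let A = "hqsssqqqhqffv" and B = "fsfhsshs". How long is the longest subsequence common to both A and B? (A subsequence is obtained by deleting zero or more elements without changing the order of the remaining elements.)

Backtracking the LCS table gives one alignment: h (A1,B4) → s (A3,B5) → s (A4,B6) → s (A5,B8).
So the longest common subsequence has length 4.

4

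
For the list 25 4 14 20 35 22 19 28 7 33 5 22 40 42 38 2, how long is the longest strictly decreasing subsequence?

One longest decreasing subsequence is 25, 20, 19, 7, 5, 2 (positions 1,4,7,9,11,16), of length 6; no longer one exists.

6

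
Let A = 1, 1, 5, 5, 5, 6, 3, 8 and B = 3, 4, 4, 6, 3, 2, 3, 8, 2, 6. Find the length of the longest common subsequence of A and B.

A longest common subsequence is 6, 3, 8 (length 3); the LCS DP confirms no longer common subsequence exists.

3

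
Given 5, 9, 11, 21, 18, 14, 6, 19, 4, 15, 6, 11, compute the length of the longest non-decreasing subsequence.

5

Let dp[i] be the longest non-decreasing subsequence ending at position i. Then dp = [1, 2, 3, 4, 4, 4, 2, 5, 1, 5, 3, 4].
The maximum is 5; one witness is 5, 9, 11, 18, 19 at positions 1,2,3,5,8.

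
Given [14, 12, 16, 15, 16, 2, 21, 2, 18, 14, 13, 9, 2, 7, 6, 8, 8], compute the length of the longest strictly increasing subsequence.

4

One longest increasing subsequence is 14, 15, 16, 21 (positions 1,4,5,7), of length 4; no longer one exists.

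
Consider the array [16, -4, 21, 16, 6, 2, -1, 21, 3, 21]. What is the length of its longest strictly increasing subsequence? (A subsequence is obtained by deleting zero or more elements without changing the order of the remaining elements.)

Let dp[i] be the longest increasing subsequence ending at position i. Then dp = [1, 1, 2, 2, 2, 2, 2, 3, 3, 4].
The maximum is 4; one witness is -4, 2, 3, 21 at positions 2,6,9,10.

4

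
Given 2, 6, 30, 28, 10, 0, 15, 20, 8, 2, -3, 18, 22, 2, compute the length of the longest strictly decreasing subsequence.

One longest decreasing subsequence is 30, 28, 10, 8, 2, -3 (positions 3,4,5,9,10,11), of length 6; no longer one exists.

6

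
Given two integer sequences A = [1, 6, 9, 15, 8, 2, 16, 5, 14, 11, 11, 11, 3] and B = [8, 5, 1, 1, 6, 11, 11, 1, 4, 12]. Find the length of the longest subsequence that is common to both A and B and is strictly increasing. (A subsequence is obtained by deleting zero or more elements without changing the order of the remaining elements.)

3

For each value that appears in both, track the longest common increasing run ending there.
The best achievable length is 3; one witness is 1, 6, 11 (A-positions 1,2,10, B-positions 3,5,6).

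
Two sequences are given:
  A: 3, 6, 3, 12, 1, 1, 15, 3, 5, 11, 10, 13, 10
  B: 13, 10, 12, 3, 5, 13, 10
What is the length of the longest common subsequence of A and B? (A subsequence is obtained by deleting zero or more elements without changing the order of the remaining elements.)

5

A longest common subsequence is 12, 3, 5, 13, 10 (length 5); the LCS DP confirms no longer common subsequence exists.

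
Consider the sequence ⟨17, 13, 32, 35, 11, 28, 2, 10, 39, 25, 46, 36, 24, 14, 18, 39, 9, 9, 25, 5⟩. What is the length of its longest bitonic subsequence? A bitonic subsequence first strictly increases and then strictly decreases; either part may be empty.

Let inc[i] be the LIS ending at i and dec[i] the longest strictly decreasing subsequence starting at i. inc = [1, 1, 2, 3, 1, 2, 1, 2, 4, 3, 5, 4, 3, 3, 4, 5, 2, 2, 5, 2], dec = [6, 5, 7, 7, 4, 6, 1, 3, 6, 5, 6, 5, 4, 3, 3, 3, 2, 2, 2, 1].
max_i inc[i]+dec[i]−1 = 10, with one witness 17, 32, 35, 39, 46, 36, 24, 18, 9, 5.

10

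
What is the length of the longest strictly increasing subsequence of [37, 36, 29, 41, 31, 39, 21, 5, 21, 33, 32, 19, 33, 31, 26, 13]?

Let dp[i] be the longest increasing subsequence ending at position i. Then dp = [1, 1, 1, 2, 2, 3, 1, 1, 2, 3, 3, 2, 4, 3, 3, 2].
The maximum is 4; one witness is 29, 31, 32, 33 at positions 3,5,11,13.

4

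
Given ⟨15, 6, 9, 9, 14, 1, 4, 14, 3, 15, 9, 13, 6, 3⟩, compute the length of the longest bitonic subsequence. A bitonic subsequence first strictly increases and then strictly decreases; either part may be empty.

7

Let inc[i] be the LIS ending at i and dec[i] the longest strictly decreasing subsequence starting at i. inc = [1, 1, 2, 2, 3, 1, 2, 3, 2, 4, 3, 4, 3, 2], dec = [5, 3, 3, 3, 4, 1, 2, 4, 1, 4, 3, 3, 2, 1].
max_i inc[i]+dec[i]−1 = 7, with one witness 6, 9, 14, 15, 13, 6, 3.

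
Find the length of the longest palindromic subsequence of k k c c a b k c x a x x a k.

One longest palindromic subsequence is kaxxxak (positions 1,5,9,11,12,13,14); it reads the same forward and backward, and the interval DP gives dp[1][14] = 7.

7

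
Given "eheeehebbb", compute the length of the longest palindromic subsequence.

7

Using dp[i][j] = 2 + dp[i+1][j−1] if the ends match, else max(dp[i+1][j], dp[i][j−1]):
dp[1][10] = 7. A witness is eheeehe at positions 1,2,3,4,5,6,7.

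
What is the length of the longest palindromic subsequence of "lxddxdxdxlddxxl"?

One longest palindromic subsequence is lxddxdxdxddxl (positions 1,2,3,4,5,6,7,8,9,11,12,14,15); it reads the same forward and backward, and the interval DP gives dp[1][15] = 13.

13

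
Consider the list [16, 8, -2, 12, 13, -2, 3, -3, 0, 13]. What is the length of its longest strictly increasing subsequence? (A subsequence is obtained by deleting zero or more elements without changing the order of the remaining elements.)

Scanning left to right, the best length ending at each element is: 16→1, 8→1, -2→1, 12→2, 13→3, -2→1, 3→2, -3→1, 0→2, 13→3.
So the longest increasing subsequence has length 3, e.g. 8, 12, 13.

3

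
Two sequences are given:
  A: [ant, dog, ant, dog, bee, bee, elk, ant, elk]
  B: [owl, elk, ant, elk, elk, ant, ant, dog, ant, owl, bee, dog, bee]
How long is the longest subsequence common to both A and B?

5

Backtracking the LCS table gives one alignment: ant (A1,B7) → dog (A2,B8) → ant (A3,B9) → dog (A4,B12) → bee (A6,B13).
So the longest common subsequence has length 5.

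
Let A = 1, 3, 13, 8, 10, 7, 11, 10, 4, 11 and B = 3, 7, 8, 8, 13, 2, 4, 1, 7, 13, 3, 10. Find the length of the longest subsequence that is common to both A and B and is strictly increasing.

For each value that appears in both, track the longest common increasing run ending there.
The best achievable length is 3; one witness is 3, 8, 10 (A-positions 2,4,5, B-positions 1,3,12).

3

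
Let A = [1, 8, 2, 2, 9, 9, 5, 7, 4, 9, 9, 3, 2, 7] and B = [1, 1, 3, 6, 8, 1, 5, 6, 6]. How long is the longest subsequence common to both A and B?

3

Backtracking the LCS table gives one alignment: 1 (A1,B2) → 8 (A2,B5) → 5 (A7,B7).
So the longest common subsequence has length 3.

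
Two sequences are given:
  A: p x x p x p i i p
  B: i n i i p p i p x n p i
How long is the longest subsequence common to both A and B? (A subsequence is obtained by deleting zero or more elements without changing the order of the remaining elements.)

Backtracking the LCS table gives one alignment: p (A1,B6) → p (A4,B8) → x (A5,B9) → p (A6,B11) → i (A8,B12).
So the longest common subsequence has length 5.

5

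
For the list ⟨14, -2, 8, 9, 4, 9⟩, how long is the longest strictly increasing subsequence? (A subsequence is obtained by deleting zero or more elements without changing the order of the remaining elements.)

3

Let dp[i] be the longest increasing subsequence ending at position i. Then dp = [1, 1, 2, 3, 2, 3].
The maximum is 3; one witness is -2, 8, 9 at positions 2,3,4.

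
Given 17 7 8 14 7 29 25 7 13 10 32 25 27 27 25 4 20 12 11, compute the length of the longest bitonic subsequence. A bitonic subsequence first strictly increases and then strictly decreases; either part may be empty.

One longest bitonic subsequence is 7, 8, 14, 29, 32, 27, 25, 20, 12, 11 (positions 2,3,4,6,11,14,15,17,18,19): it rises to 32 then falls. Length 10 is optimal.

10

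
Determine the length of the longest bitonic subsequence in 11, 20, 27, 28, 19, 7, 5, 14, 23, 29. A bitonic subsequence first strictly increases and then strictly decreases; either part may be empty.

One longest bitonic subsequence is 11, 20, 27, 28, 19, 7, 5 (positions 1,2,3,4,5,6,7): it rises to 28 then falls. Length 7 is optimal.

7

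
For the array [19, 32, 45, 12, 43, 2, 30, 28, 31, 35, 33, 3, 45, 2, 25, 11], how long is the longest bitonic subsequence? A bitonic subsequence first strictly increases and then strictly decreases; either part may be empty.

8

One longest bitonic subsequence is 19, 32, 45, 43, 35, 33, 25, 11 (positions 1,2,3,5,10,11,15,16): it rises to 45 then falls. Length 8 is optimal.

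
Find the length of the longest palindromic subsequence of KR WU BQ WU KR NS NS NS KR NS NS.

One longest palindromic subsequence is NS NS KR NS NS (positions 6,7,9,10,11); it reads the same forward and backward, and the interval DP gives dp[1][11] = 5.

5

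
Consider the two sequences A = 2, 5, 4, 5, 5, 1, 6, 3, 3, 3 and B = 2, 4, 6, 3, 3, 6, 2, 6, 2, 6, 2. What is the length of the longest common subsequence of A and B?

Backtracking the LCS table gives one alignment: 2 (A1,B1) → 4 (A3,B2) → 6 (A7,B3) → 3 (A8,B4) → 3 (A9,B5).
So the longest common subsequence has length 5.

5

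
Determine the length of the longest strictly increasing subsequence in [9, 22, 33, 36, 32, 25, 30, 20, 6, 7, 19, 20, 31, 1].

5

Scanning left to right, the best length ending at each element is: 9→1, 22→2, 33→3, 36→4, 32→3, 25→3, 30→4, 20→2, 6→1, 7→2, 19→3, 20→4, 31→5, 1→1.
So the longest increasing subsequence has length 5, e.g. 9, 22, 25, 30, 31.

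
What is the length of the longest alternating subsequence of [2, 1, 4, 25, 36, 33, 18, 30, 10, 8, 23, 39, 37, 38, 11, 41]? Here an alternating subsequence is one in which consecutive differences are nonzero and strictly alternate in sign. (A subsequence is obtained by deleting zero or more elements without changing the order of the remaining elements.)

11

Track the best alternating length ending on an up-step vs a down-step at each position: up/down = 1/1, 1/2, 3/1, 3/1, 3/1, 3/4, 3/4, 5/4, 3/6, 3/6, 7/6, 7/1, 7/8, 9/8, 7/10, 11/1.
The maximum over both is 11; one such subsequence is 2, 1, 25, 18, 30, 10, 39, 37, 38, 11, 41.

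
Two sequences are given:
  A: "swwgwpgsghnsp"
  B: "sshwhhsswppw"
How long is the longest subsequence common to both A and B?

A longest common subsequence is swwpp (length 5); the LCS DP confirms no longer common subsequence exists.

5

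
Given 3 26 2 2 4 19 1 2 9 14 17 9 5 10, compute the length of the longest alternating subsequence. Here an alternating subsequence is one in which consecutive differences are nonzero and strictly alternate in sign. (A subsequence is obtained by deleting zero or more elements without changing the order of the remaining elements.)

8

A longest alternating subsequence is 3, 26, 2, 4, 1, 14, 9, 10 (positions 1,2,3,5,7,10,12,14); its 7 consecutive differences strictly alternate in sign, and length 8 is optimal.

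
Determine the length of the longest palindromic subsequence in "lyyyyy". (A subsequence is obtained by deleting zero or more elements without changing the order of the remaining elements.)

Using dp[i][j] = 2 + dp[i+1][j−1] if the ends match, else max(dp[i+1][j], dp[i][j−1]):
dp[1][6] = 5. A witness is yyyyy at positions 2,3,4,5,6.

5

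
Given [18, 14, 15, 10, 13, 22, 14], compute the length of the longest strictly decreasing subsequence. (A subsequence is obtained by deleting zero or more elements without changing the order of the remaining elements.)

One longest decreasing subsequence is 18, 14, 10 (positions 1,2,4), of length 3; no longer one exists.

3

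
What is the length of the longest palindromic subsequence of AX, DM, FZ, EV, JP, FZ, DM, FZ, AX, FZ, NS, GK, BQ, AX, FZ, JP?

7

Using dp[i][j] = 2 + dp[i+1][j−1] if the ends match, else max(dp[i+1][j], dp[i][j−1]):
dp[1][16] = 7. A witness is JP FZ AX BQ AX FZ JP at positions 5,6,9,13,14,15,16.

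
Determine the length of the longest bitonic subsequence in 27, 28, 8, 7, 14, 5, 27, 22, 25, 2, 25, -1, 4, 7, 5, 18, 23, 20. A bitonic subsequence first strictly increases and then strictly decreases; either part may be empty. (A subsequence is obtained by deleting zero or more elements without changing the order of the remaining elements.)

7

Let inc[i] be the LIS ending at i and dec[i] the longest strictly decreasing subsequence starting at i. inc = [1, 2, 1, 1, 2, 1, 3, 3, 4, 1, 4, 1, 2, 3, 3, 4, 5, 5], dec = [6, 6, 5, 4, 4, 3, 4, 3, 3, 2, 3, 1, 1, 2, 1, 1, 2, 1].
max_i inc[i]+dec[i]−1 = 7, with one witness 27, 28, 8, 7, 5, 2, -1.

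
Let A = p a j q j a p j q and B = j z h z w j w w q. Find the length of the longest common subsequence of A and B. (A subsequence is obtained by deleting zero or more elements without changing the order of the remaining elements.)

Backtracking the LCS table gives one alignment: j (A3,B1) → j (A5,B6) → q (A9,B9).
So the longest common subsequence has length 3.

3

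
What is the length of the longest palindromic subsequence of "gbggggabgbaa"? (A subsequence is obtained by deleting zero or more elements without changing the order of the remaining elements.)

8

Using dp[i][j] = 2 + dp[i+1][j−1] if the ends match, else max(dp[i+1][j], dp[i][j−1]):
dp[1][12] = 8. A witness is gbggggbg at positions 1,2,3,4,5,6,8,9.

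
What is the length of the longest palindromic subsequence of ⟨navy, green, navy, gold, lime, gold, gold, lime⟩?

Using dp[i][j] = 2 + dp[i+1][j−1] if the ends match, else max(dp[i+1][j], dp[i][j−1]):
dp[1][8] = 4. A witness is lime gold gold lime at positions 5,6,7,8.

4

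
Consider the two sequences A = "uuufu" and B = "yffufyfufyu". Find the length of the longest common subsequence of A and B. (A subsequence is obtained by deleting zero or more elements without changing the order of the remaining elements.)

4

A longest common subsequence is uufu (length 4); the LCS DP confirms no longer common subsequence exists.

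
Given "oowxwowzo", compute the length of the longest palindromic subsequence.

7

One longest palindromic subsequence is oowxwoo (positions 1,2,3,4,5,6,9); it reads the same forward and backward, and the interval DP gives dp[1][9] = 7.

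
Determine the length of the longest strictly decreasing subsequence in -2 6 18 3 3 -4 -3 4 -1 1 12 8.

Let dp[i] be the longest decreasing subsequence ending at position i. Then dp = [1, 1, 1, 2, 2, 3, 3, 2, 3, 3, 2, 3].
The maximum is 3; one witness is 6, 3, -4 at positions 2,4,6.

3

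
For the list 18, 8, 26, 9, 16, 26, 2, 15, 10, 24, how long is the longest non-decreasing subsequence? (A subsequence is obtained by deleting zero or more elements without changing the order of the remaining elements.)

4

Let dp[i] be the longest non-decreasing subsequence ending at position i. Then dp = [1, 1, 2, 2, 3, 4, 1, 3, 3, 4].
The maximum is 4; one witness is 8, 9, 16, 26 at positions 2,4,5,6.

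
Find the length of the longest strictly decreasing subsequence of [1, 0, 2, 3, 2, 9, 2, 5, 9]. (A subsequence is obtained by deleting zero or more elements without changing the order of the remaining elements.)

One longest decreasing subsequence is 1, 0 (positions 1,2), of length 2; no longer one exists.

2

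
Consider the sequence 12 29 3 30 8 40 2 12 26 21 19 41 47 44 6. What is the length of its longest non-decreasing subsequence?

6

Let dp[i] be the longest non-decreasing subsequence ending at position i. Then dp = [1, 2, 1, 3, 2, 4, 1, 3, 4, 4, 4, 5, 6, 6, 2].
The maximum is 6; one witness is 12, 29, 30, 40, 41, 47 at positions 1,2,4,6,12,13.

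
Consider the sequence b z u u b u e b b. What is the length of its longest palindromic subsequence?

One longest palindromic subsequence is bbebb (positions 1,5,7,8,9); it reads the same forward and backward, and the interval DP gives dp[1][9] = 5.

5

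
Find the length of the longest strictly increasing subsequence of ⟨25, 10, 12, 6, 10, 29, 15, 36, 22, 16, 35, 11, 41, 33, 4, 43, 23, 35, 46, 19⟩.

One longest increasing subsequence is 10, 12, 15, 22, 35, 41, 43, 46 (positions 2,3,7,9,11,13,16,19), of length 8; no longer one exists.

8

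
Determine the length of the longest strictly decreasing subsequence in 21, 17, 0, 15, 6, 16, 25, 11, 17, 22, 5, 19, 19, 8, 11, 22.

One longest decreasing subsequence is 21, 17, 15, 6, 5 (positions 1,2,4,5,11), of length 5; no longer one exists.

5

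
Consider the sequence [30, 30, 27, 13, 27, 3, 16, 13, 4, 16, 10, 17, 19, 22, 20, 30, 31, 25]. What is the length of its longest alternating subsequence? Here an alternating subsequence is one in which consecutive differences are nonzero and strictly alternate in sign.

12

A longest alternating subsequence is 30, 13, 27, 3, 16, 13, 16, 10, 22, 20, 30, 25 (positions 1,4,5,6,7,8,10,11,14,15,16,18); its 11 consecutive differences strictly alternate in sign, and length 12 is optimal.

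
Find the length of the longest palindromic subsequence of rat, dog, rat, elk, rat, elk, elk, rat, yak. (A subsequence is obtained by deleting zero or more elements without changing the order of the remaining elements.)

5

Using dp[i][j] = 2 + dp[i+1][j−1] if the ends match, else max(dp[i+1][j], dp[i][j−1]):
dp[1][9] = 5. A witness is rat elk elk elk rat at positions 3,4,6,7,8.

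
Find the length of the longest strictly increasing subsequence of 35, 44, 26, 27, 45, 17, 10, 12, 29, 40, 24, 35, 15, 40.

One longest increasing subsequence is 26, 27, 29, 35, 40 (positions 3,4,9,12,14), of length 5; no longer one exists.

5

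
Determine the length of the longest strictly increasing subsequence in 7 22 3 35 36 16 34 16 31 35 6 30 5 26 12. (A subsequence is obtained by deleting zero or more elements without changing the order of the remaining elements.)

4

Scanning left to right, the best length ending at each element is: 7→1, 22→2, 3→1, 35→3, 36→4, 16→2, 34→3, 16→2, 31→3, 35→4, 6→2, 30→3, 5→2, 26→3, 12→3.
So the longest increasing subsequence has length 4, e.g. 7, 22, 35, 36.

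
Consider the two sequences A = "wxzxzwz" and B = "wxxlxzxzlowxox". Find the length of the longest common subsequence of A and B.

A longest common subsequence is wxzxzw (length 6); the LCS DP confirms no longer common subsequence exists.

6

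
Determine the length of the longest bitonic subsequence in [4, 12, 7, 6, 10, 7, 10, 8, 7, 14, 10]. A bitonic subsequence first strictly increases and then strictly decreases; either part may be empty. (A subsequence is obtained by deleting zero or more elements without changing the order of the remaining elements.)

Let inc[i] be the LIS ending at i and dec[i] the longest strictly decreasing subsequence starting at i. inc = [1, 2, 2, 2, 3, 3, 4, 4, 3, 5, 5], dec = [1, 4, 2, 1, 3, 1, 3, 2, 1, 2, 1].
max_i inc[i]+dec[i]−1 = 6, with one witness 4, 6, 7, 10, 8, 7.

6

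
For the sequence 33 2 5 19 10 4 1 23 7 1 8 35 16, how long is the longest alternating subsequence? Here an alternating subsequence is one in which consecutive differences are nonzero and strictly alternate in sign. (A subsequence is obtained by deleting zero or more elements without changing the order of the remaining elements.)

8

A longest alternating subsequence is 33, 2, 19, 10, 23, 7, 35, 16 (positions 1,2,4,5,8,9,12,13); its 7 consecutive differences strictly alternate in sign, and length 8 is optimal.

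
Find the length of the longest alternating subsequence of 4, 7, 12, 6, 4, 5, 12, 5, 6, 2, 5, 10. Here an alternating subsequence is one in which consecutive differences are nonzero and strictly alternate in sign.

8

A longest alternating subsequence is 4, 7, 6, 12, 5, 6, 2, 5 (positions 1,2,4,7,8,9,10,11); its 7 consecutive differences strictly alternate in sign, and length 8 is optimal.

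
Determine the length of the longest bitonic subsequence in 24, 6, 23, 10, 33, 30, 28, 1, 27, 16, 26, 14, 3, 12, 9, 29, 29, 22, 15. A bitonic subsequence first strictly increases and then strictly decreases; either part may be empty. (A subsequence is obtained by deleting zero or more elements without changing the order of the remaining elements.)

10

Let inc[i] be the LIS ending at i and dec[i] the longest strictly decreasing subsequence starting at i. inc = [1, 1, 2, 2, 3, 3, 3, 1, 3, 3, 4, 3, 2, 3, 3, 5, 5, 4, 4], dec = [6, 2, 5, 2, 8, 7, 6, 1, 5, 4, 4, 3, 1, 2, 1, 3, 3, 2, 1].
max_i inc[i]+dec[i]−1 = 10, with one witness 6, 23, 33, 30, 28, 27, 26, 14, 12, 9.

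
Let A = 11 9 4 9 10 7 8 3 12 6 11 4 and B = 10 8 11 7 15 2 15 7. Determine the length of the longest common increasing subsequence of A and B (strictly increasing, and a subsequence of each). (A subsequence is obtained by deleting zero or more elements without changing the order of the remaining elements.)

A longest common strictly increasing subsequence is 10, 11 (length 2); it appears in order in both A and B, and no longer such subsequence exists.

2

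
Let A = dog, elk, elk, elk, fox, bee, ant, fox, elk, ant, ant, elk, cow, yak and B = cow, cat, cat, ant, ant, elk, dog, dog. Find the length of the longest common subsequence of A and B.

3

Backtracking the LCS table gives one alignment: ant (A10,B4) → ant (A11,B5) → elk (A12,B6).
So the longest common subsequence has length 3.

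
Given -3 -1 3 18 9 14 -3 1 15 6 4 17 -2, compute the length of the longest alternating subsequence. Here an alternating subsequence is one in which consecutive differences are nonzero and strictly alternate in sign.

A longest alternating subsequence is -3, 18, 9, 14, -3, 15, 6, 17, -2 (positions 1,4,5,6,7,9,10,12,13); its 8 consecutive differences strictly alternate in sign, and length 9 is optimal.

9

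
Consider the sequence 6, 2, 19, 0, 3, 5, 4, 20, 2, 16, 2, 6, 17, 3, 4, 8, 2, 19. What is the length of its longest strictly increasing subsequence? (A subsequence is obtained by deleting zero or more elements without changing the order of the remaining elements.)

One longest increasing subsequence is 2, 3, 5, 16, 17, 19 (positions 2,5,6,10,13,18), of length 6; no longer one exists.

6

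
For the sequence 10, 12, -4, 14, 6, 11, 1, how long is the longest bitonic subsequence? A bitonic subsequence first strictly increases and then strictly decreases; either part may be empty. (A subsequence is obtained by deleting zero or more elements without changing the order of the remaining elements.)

5

One longest bitonic subsequence is 10, 12, 14, 11, 1 (positions 1,2,4,6,7): it rises to 14 then falls. Length 5 is optimal.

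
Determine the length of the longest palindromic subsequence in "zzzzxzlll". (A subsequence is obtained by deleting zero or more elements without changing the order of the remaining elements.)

5

Using dp[i][j] = 2 + dp[i+1][j−1] if the ends match, else max(dp[i+1][j], dp[i][j−1]):
dp[1][9] = 5. A witness is zzzzz at positions 1,2,3,4,6.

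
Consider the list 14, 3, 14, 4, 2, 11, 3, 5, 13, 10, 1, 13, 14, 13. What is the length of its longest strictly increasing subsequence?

Let dp[i] be the longest increasing subsequence ending at position i. Then dp = [1, 1, 2, 2, 1, 3, 2, 3, 4, 4, 1, 5, 6, 5].
The maximum is 6; one witness is 3, 4, 5, 10, 13, 14 at positions 2,4,8,10,12,13.

6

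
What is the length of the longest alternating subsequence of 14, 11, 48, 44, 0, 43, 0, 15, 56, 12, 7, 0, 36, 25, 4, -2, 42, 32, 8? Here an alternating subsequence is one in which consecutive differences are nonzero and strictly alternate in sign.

A longest alternating subsequence is 14, 11, 48, 0, 43, 0, 15, 12, 36, 25, 42, 32 (positions 1,2,3,5,6,7,8,10,13,14,17,18); its 11 consecutive differences strictly alternate in sign, and length 12 is optimal.

12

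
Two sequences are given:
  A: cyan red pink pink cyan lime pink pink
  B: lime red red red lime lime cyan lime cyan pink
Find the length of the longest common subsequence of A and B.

Backtracking the LCS table gives one alignment: red (A2,B4) → cyan (A5,B7) → lime (A6,B8) → pink (A8,B10).
So the longest common subsequence has length 4.

4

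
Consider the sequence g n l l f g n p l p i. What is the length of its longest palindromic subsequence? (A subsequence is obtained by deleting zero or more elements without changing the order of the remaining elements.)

4

One longest palindromic subsequence is nlln (positions 2,3,4,7); it reads the same forward and backward, and the interval DP gives dp[1][11] = 4.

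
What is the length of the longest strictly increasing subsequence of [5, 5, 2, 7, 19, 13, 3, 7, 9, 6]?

4

Scanning left to right, the best length ending at each element is: 5→1, 5→1, 2→1, 7→2, 19→3, 13→3, 3→2, 7→3, 9→4, 6→3.
So the longest increasing subsequence has length 4, e.g. 2, 3, 7, 9.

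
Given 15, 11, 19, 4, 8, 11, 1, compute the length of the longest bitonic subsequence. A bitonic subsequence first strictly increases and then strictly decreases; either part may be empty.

4

One longest bitonic subsequence is 15, 11, 8, 1 (positions 1,2,5,7): it rises to 15 then falls. Length 4 is optimal.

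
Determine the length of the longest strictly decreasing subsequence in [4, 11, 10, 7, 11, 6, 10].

4

Scanning left to right, the best length ending at each element is: 4→1, 11→1, 10→2, 7→3, 11→1, 6→4, 10→2.
So the longest decreasing subsequence has length 4, e.g. 11, 10, 7, 6.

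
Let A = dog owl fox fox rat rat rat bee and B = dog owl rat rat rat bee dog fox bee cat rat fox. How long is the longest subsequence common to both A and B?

6

Backtracking the LCS table gives one alignment: dog (A1,B1) → owl (A2,B2) → rat (A5,B3) → rat (A6,B4) → rat (A7,B5) → bee (A8,B9).
So the longest common subsequence has length 6.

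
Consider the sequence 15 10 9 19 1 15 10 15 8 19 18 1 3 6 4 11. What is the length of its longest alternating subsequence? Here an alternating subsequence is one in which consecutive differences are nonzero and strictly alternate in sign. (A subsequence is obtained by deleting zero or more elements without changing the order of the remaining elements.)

13

Track the best alternating length ending on an up-step vs a down-step at each position: up/down = 1/1, 1/2, 1/2, 3/1, 1/4, 5/4, 5/6, 7/4, 5/8, 9/1, 9/10, 1/10, 11/10, 11/10, 11/12, 13/10.
The maximum over both is 13; one such subsequence is 15, 10, 19, 1, 15, 10, 15, 8, 19, 1, 6, 4, 11.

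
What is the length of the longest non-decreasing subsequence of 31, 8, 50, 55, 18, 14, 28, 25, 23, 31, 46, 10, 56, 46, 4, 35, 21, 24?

6

One longest non-decreasing subsequence is 8, 18, 28, 31, 46, 56 (positions 2,5,7,10,11,13), of length 6; no longer one exists.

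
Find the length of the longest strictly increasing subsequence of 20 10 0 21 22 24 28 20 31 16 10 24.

Scanning left to right, the best length ending at each element is: 20→1, 10→1, 0→1, 21→2, 22→3, 24→4, 28→5, 20→2, 31→6, 16→2, 10→2, 24→4.
So the longest increasing subsequence has length 6, e.g. 20, 21, 22, 24, 28, 31.

6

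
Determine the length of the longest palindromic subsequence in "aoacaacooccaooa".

Using dp[i][j] = 2 + dp[i+1][j−1] if the ends match, else max(dp[i+1][j], dp[i][j−1]):
dp[1][15] = 12. A witness is aoaccooccaoa at positions 1,2,3,4,7,8,9,10,11,12,14,15.

12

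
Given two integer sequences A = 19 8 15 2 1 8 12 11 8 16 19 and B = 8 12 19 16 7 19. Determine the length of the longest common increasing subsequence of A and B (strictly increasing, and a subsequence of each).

4

A longest common strictly increasing subsequence is 8, 12, 16, 19 (length 4); it appears in order in both A and B, and no longer such subsequence exists.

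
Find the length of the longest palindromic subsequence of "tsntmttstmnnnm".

7

Using dp[i][j] = 2 + dp[i+1][j−1] if the ends match, else max(dp[i+1][j], dp[i][j−1]):
dp[1][14] = 7. A witness is nmtstmn at positions 3,5,6,8,9,10,13.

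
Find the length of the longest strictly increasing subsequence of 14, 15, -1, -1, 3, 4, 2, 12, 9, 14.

5

Scanning left to right, the best length ending at each element is: 14→1, 15→2, -1→1, -1→1, 3→2, 4→3, 2→2, 12→4, 9→4, 14→5.
So the longest increasing subsequence has length 5, e.g. -1, 3, 4, 12, 14.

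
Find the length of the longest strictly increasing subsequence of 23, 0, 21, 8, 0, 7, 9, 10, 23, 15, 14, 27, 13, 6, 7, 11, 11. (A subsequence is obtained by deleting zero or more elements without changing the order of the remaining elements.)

Let dp[i] be the longest increasing subsequence ending at position i. Then dp = [1, 1, 2, 2, 1, 2, 3, 4, 5, 5, 5, 6, 5, 2, 3, 5, 5].
The maximum is 6; one witness is 0, 8, 9, 10, 23, 27 at positions 2,4,7,8,9,12.

6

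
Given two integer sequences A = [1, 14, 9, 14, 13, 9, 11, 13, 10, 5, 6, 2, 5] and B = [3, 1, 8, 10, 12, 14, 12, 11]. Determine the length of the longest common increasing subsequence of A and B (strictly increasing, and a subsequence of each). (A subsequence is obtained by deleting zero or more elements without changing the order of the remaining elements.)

A longest common strictly increasing subsequence is 1, 10 (length 2); it appears in order in both A and B, and no longer such subsequence exists.

2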